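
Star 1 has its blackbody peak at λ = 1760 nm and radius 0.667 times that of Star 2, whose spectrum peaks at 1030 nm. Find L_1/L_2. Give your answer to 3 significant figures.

Wien's law gives T ∝ 1/λ_max, so T_1/T_2 = λ_2/λ_1 = 1030/1760 = 0.5852.
Then L ∝ R²T⁴ gives L_1/L_2 = (0.667)² × (0.5852)⁴ = 0.4449 × 0.1173 = 0.05219.

0.0522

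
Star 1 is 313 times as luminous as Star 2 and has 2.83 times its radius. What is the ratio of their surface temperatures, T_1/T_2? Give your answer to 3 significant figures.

2.50

L ∝ R²T⁴ gives T ∝ (L/R²)^(1/4), so
T_1/T_2 = (313 / 2.83²)^(1/4) = (39.08)^(1/4) = 2.500.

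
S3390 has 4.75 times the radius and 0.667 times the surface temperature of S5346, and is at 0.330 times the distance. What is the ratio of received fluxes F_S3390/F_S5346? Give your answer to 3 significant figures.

L_S3390/L_S5346 = (R_S3390/R_S5346)²(T_S3390/T_S5346)⁴ = (4.75)² × (0.667)⁴ = 4.466.
F_S3390/F_S5346 = (L_S3390/L_S5346)/(d_S3390/d_S5346)² = 4.466 / (0.330)² = 41.01.

41.0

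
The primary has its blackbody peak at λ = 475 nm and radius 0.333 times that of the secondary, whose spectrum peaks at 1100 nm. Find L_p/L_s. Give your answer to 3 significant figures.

Wien's law gives T ∝ 1/λ_max, so T_p/T_s = λ_s/λ_p = 1100/475 = 2.316.
Then L ∝ R²T⁴ gives L_p/L_s = (0.333)² × (2.316)⁴ = 0.1109 × 28.76 = 3.189.

3.19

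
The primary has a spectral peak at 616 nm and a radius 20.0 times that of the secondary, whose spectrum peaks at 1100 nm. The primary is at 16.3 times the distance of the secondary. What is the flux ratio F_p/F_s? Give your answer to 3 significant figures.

Wien's law: T_p/T_s = λ_s/λ_p = 1100/616 = 1.786.
L_p/L_s = (R_p/R_s)²(T_p/T_s)⁴ = (20.0)²(1.786)⁴ = 4067.
F_p/F_s = (L_p/L_s)/(d_p/d_s)² = 4067/(16.3)² = 15.31.

15.3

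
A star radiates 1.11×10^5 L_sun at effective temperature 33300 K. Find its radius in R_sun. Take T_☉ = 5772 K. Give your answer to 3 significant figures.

10.0 R_sun

R/R_☉ = √(L/L_☉) / (T/T_☉)² = √(1.11×10^5) / (5.769)²
       = 333.2 / 33.28 = 10.01.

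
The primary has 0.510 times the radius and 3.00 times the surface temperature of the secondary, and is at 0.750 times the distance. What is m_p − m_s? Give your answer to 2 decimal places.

L_p/L_s = (0.510)²(3.00)⁴ = 21.07.
F_p/F_s = (L_p/L_s)/(d_p/d_s)² = 21.07/0.5625 = 37.45.
m_p − m_s = −2.5 log₁₀(37.45) = -3.93.

-3.93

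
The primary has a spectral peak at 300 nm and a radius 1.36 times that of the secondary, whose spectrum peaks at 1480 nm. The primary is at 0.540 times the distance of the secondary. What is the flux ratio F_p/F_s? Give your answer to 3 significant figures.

Wien's law: T_p/T_s = λ_s/λ_p = 1480/300 = 4.933.
L_p/L_s = (R_p/R_s)²(T_p/T_s)⁴ = (1.36)²(4.933)⁴ = 1096.
F_p/F_s = (L_p/L_s)/(d_p/d_s)² = 1096/(0.540)² = 3757.

3.76×10^3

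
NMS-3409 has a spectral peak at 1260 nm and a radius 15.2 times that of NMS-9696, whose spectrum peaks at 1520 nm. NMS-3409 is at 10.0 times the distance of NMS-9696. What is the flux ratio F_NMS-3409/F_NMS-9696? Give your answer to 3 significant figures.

Wien's law: T_NMS-3409/T_NMS-9696 = λ_NMS-9696/λ_NMS-3409 = 1520/1260 = 1.206.
L_NMS-3409/L_NMS-9696 = (R_NMS-3409/R_NMS-9696)²(T_NMS-3409/T_NMS-9696)⁴ = (15.2)²(1.206)⁴ = 489.3.
F_NMS-3409/F_NMS-9696 = (L_NMS-3409/L_NMS-9696)/(d_NMS-3409/d_NMS-9696)² = 489.3/(10.0)² = 4.893.

4.89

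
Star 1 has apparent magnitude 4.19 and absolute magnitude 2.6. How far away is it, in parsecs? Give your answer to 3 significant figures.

m − M = 5 log₁₀(d/10 pc)
4.19 − (2.6) = 1.59 = 5 log₁₀(d/10)
d = 10 × 10^(1.59/5) = 10 × 10^0.318 = 20.80 pc.

20.8 pc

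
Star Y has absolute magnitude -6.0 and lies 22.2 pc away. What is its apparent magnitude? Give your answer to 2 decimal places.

-4.27

m = M + 5 log₁₀(d/10 pc) = -6.0 + 5 log₁₀(22.2/10)
  = -6.0 + 5 × 0.346 = -6.0 + 1.73 = -4.27.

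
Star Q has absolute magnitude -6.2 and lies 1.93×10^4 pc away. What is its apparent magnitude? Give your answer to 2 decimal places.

m = M + 5 log₁₀(d/10 pc) = -6.2 + 5 log₁₀(1.93×10^4/10)
  = -6.2 + 5 × 3.286 = -6.2 + 16.43 = 10.23.

10.23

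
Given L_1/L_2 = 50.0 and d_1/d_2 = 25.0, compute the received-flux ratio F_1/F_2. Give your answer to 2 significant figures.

0.080

F = L/(4πd²), so F_1/F_2 = (L_1/L_2) / (d_1/d_2)²
= 50.0 / (25.0)² = 50.0 / 625.0 = 0.08000.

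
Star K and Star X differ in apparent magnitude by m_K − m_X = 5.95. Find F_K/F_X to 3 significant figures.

0.00417

F_K/F_X = 10^(−(m_K − m_X)/2.5) = 10^(-5.95/2.5) = 10^-2.380 = 0.004169.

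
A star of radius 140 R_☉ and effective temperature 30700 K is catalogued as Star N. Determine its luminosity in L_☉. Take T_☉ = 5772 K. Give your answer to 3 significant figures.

1.57×10^7 L_☉

L/L_☉ = (R/R_☉)² (T/T_☉)⁴ = (140)² × (30700/5772)⁴
       = 1.960×10^4 × (5.319)⁴ = 1.960×10^4 × 800.3 = 1.569×10^7.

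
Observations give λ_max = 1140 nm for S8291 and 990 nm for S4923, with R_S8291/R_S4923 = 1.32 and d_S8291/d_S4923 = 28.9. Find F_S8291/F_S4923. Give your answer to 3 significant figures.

0.00119

Wien's law: T_S8291/T_S4923 = λ_S4923/λ_S8291 = 990/1140 = 0.8684.
L_S8291/L_S4923 = (R_S8291/R_S4923)²(T_S8291/T_S4923)⁴ = (1.32)²(0.8684)⁴ = 0.9910.
F_S8291/F_S4923 = (L_S8291/L_S4923)/(d_S8291/d_S4923)² = 0.9910/(28.9)² = 0.001187.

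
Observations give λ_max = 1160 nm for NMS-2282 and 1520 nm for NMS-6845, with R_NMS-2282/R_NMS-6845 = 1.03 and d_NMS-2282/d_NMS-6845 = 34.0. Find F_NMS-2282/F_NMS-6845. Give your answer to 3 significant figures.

0.00271

Wien's law: T_NMS-2282/T_NMS-6845 = λ_NMS-6845/λ_NMS-2282 = 1520/1160 = 1.310.
L_NMS-2282/L_NMS-6845 = (R_NMS-2282/R_NMS-6845)²(T_NMS-2282/T_NMS-6845)⁴ = (1.03)²(1.310)⁴ = 3.128.
F_NMS-2282/F_NMS-6845 = (L_NMS-2282/L_NMS-6845)/(d_NMS-2282/d_NMS-6845)² = 3.128/(34.0)² = 0.002706.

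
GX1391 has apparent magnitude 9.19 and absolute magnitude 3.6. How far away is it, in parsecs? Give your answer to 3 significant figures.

m − M = 5 log₁₀(d/10 pc)
9.19 − (3.6) = 5.59 = 5 log₁₀(d/10)
d = 10 × 10^(5.59/5) = 10 × 10^1.118 = 131.2 pc.

131 pc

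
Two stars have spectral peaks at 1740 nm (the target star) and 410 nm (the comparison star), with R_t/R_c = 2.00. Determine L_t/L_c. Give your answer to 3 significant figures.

0.0123

Wien's law gives T ∝ 1/λ_max, so T_t/T_c = λ_c/λ_t = 410/1740 = 0.2356.
Then L ∝ R²T⁴ gives L_t/L_c = (2.00)² × (0.2356)⁴ = 4.000 × 0.003083 = 0.01233.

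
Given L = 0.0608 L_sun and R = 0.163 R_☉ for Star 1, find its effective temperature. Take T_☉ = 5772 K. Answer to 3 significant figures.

T/T_☉ = (L/L_☉)^(1/4) / (R/R_☉)^(1/2)
T = 5772 × (0.0608)^(1/4) / √(0.163) = 5772 × 0.4966 / 0.4037 = 7099 K.

7.10×10^3 K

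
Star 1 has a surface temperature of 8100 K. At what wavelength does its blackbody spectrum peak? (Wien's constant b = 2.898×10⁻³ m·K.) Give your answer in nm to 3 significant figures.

λ_max = b/T = 2.898×10⁻³ / 8100 = 3.58×10^-7 m = 357.8 nm.

358 nm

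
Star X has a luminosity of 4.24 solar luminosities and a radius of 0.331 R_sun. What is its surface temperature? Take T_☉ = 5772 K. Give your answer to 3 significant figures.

T/T_☉ = (L/L_☉)^(1/4) / (R/R_☉)^(1/2)
T = 5772 × (4.24)^(1/4) / √(0.331) = 5772 × 1.435 / 0.5753 = 1.440×10^4 K.

1.44×10^4 K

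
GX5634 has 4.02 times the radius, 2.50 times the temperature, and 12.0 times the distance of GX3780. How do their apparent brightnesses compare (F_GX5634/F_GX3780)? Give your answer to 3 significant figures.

L_GX5634/L_GX3780 = (R_GX5634/R_GX3780)²(T_GX5634/T_GX3780)⁴ = (4.02)² × (2.50)⁴ = 631.3.
F_GX5634/F_GX3780 = (L_GX5634/L_GX3780)/(d_GX5634/d_GX3780)² = 631.3 / (12.0)² = 4.384.

4.38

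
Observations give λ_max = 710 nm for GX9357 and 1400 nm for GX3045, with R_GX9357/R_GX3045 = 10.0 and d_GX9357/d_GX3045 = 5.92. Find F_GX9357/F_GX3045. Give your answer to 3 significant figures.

43.1

Wien's law: T_GX9357/T_GX3045 = λ_GX3045/λ_GX9357 = 1400/710 = 1.972.
L_GX9357/L_GX3045 = (R_GX9357/R_GX3045)²(T_GX9357/T_GX3045)⁴ = (10.0)²(1.972)⁴ = 1512.
F_GX9357/F_GX3045 = (L_GX9357/L_GX3045)/(d_GX9357/d_GX3045)² = 1512/(5.92)² = 43.14.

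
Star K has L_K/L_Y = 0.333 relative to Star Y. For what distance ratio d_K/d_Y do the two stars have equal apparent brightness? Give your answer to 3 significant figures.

0.577

Equal flux requires L_K/d_K² = L_Y/d_Y², so d_K/d_Y = √(L_K/L_Y)
= √(0.333) = 0.5771.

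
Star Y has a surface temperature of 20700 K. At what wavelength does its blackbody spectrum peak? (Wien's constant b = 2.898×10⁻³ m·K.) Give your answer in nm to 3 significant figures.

140 nm

λ_max = b/T = 2.898×10⁻³ / 20700 = 1.40×10^-7 m = 140.0 nm.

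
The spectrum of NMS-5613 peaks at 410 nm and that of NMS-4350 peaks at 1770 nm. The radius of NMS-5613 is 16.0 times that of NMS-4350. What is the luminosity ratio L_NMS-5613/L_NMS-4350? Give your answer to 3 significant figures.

8.89×10^4

Wien's law gives T ∝ 1/λ_max, so T_NMS-5613/T_NMS-4350 = λ_NMS-4350/λ_NMS-5613 = 1770/410 = 4.317.
Then L ∝ R²T⁴ gives L_NMS-5613/L_NMS-4350 = (16.0)² × (4.317)⁴ = 256.0 × 347.3 = 8.892×10^4.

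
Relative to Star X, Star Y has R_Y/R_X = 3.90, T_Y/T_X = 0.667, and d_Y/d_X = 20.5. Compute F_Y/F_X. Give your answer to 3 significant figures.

L_Y/L_X = (R_Y/R_X)²(T_Y/T_X)⁴ = (3.90)² × (0.667)⁴ = 3.010.
F_Y/F_X = (L_Y/L_X)/(d_Y/d_X)² = 3.010 / (20.5)² = 0.007163.

0.00716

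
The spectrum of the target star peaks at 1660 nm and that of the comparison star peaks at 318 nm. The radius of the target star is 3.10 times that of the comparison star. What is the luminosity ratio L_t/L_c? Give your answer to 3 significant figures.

0.0129

Wien's law gives T ∝ 1/λ_max, so T_t/T_c = λ_c/λ_t = 318/1660 = 0.1916.
Then L ∝ R²T⁴ gives L_t/L_c = (3.10)² × (0.1916)⁴ = 9.610 × 0.001347 = 0.01294.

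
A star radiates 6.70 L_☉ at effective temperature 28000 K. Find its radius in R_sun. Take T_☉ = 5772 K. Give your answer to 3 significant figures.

R/R_☉ = √(L/L_☉) / (T/T_☉)² = √(6.70) / (4.851)²
       = 2.588 / 23.53 = 0.1100.

0.110 R_sun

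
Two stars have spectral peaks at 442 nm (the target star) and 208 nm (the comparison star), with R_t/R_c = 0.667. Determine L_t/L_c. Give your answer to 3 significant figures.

Wien's law gives T ∝ 1/λ_max, so T_t/T_c = λ_c/λ_t = 208/442 = 0.4706.
Then L ∝ R²T⁴ gives L_t/L_c = (0.667)² × (0.4706)⁴ = 0.4449 × 0.04904 = 0.02182.

0.0218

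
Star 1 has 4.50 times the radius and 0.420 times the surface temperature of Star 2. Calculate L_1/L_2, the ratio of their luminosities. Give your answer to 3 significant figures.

0.630

From the Stefan–Boltzmann law, L ∝ R²T⁴, so
L_1/L_2 = (R_1/R_2)² (T_1/T_2)⁴ = (4.50)² × (0.420)⁴ = 20.25 × 0.03112 = 0.6301.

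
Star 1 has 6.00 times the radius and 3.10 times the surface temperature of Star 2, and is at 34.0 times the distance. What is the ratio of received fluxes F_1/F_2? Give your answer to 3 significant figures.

L_1/L_2 = (R_1/R_2)²(T_1/T_2)⁴ = (6.00)² × (3.10)⁴ = 3325.
F_1/F_2 = (L_1/L_2)/(d_1/d_2)² = 3325 / (34.0)² = 2.876.

2.88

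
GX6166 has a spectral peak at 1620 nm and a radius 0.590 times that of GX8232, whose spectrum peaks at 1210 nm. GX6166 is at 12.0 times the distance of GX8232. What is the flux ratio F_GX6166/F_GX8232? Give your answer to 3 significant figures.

Wien's law: T_GX6166/T_GX8232 = λ_GX8232/λ_GX6166 = 1210/1620 = 0.7469.
L_GX6166/L_GX8232 = (R_GX6166/R_GX8232)²(T_GX6166/T_GX8232)⁴ = (0.590)²(0.7469)⁴ = 0.1083.
F_GX6166/F_GX8232 = (L_GX6166/L_GX8232)/(d_GX6166/d_GX8232)² = 0.1083/(12.0)² = 7.524×10^-4.

7.52×10^-4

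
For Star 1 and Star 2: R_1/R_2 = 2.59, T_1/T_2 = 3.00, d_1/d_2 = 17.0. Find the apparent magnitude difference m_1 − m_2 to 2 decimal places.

L_1/L_2 = (2.59)²(3.00)⁴ = 543.4.
F_1/F_2 = (L_1/L_2)/(d_1/d_2)² = 543.4/289.0 = 1.880.
m_1 − m_2 = −2.5 log₁₀(1.880) = -0.69.

-0.69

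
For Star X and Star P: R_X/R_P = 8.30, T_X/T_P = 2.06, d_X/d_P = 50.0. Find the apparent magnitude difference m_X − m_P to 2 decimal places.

L_X/L_P = (8.30)²(2.06)⁴ = 1241.
F_X/F_P = (L_X/L_P)/(d_X/d_P)² = 1241/2500 = 0.4962.
m_X − m_P = −2.5 log₁₀(0.4962) = 0.76.

0.76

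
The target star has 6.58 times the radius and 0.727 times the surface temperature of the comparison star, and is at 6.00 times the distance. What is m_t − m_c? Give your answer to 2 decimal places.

L_t/L_c = (6.58)²(0.727)⁴ = 12.09.
F_t/F_c = (L_t/L_c)/(d_t/d_c)² = 12.09/36.00 = 0.3360.
m_t − m_c = −2.5 log₁₀(0.3360) = 1.18.

1.18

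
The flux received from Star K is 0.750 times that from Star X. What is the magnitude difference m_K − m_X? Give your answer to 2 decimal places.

m_K − m_X = −2.5 log₁₀(F_K/F_X) = −2.5 log₁₀(0.750) = −2.5 × (-0.125) = 0.312.

0.31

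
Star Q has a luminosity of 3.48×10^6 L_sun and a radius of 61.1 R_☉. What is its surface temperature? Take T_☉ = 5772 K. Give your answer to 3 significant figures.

T/T_☉ = (L/L_☉)^(1/4) / (R/R_☉)^(1/2)
T = 5772 × (3.48×10^6)^(1/4) / √(61.1) = 5772 × 43.19 / 7.817 = 3.189×10^4 K.

3.19×10^4 K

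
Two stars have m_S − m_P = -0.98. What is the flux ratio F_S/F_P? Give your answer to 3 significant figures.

2.47

F_S/F_P = 10^(−(m_S − m_P)/2.5) = 10^(0.98/2.5) = 10^0.392 = 2.466.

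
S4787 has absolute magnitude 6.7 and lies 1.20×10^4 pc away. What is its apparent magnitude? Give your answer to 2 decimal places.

m = M + 5 log₁₀(d/10 pc) = 6.7 + 5 log₁₀(1.20×10^4/10)
  = 6.7 + 5 × 3.079 = 6.7 + 15.40 = 22.10.

22.10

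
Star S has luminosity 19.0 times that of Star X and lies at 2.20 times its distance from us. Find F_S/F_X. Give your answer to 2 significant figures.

F = L/(4πd²), so F_S/F_X = (L_S/L_X) / (d_S/d_X)²
= 19.0 / (2.20)² = 19.0 / 4.840 = 3.926.

3.9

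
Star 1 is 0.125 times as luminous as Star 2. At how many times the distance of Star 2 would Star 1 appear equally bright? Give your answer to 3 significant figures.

0.354

Equal flux requires L_1/d_1² = L_2/d_2², so d_1/d_2 = √(L_1/L_2)
= √(0.125) = 0.3536.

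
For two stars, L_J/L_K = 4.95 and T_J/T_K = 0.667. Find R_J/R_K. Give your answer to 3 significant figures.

5.00

L ∝ R²T⁴ gives R ∝ √L / T², so
R_J/R_K = √(4.95) / (0.667)² = 2.225 / 0.4449 = 5.001.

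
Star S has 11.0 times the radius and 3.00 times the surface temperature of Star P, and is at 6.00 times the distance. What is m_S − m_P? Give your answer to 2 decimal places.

L_S/L_P = (11.0)²(3.00)⁴ = 9801.
F_S/F_P = (L_S/L_P)/(d_S/d_P)² = 9801/36.00 = 272.2.
m_S − m_P = −2.5 log₁₀(272.2) = -6.09.

-6.09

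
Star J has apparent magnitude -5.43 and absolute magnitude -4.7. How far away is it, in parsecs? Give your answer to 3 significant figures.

7.14 pc

m − M = 5 log₁₀(d/10 pc)
-5.43 − (-4.7) = -0.73 = 5 log₁₀(d/10)
d = 10 × 10^(-0.73/5) = 10 × 10^-0.146 = 7.145 pc.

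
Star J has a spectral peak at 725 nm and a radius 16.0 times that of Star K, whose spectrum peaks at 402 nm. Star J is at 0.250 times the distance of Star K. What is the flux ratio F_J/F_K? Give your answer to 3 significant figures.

Wien's law: T_J/T_K = λ_K/λ_J = 402/725 = 0.5545.
L_J/L_K = (R_J/R_K)²(T_J/T_K)⁴ = (16.0)²(0.5545)⁴ = 24.20.
F_J/F_K = (L_J/L_K)/(d_J/d_K)² = 24.20/(0.250)² = 387.2.

387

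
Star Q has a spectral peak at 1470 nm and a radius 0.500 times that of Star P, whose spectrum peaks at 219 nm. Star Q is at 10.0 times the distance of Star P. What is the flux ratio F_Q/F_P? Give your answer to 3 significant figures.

Wien's law: T_Q/T_P = λ_P/λ_Q = 219/1470 = 0.1490.
L_Q/L_P = (R_Q/R_P)²(T_Q/T_P)⁴ = (0.500)²(0.1490)⁴ = 1.232×10^-4.
F_Q/F_P = (L_Q/L_P)/(d_Q/d_P)² = 1.232×10^-4/(10.0)² = 1.232×10^-6.

1.23×10^-6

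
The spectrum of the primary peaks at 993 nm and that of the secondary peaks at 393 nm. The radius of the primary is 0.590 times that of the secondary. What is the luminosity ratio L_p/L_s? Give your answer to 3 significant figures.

Wien's law gives T ∝ 1/λ_max, so T_p/T_s = λ_s/λ_p = 393/993 = 0.3958.
Then L ∝ R²T⁴ gives L_p/L_s = (0.590)² × (0.3958)⁴ = 0.3481 × 0.02453 = 0.008540.

0.00854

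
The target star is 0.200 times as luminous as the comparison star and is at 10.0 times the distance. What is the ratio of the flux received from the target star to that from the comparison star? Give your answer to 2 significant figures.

0.0020

F = L/(4πd²), so F_t/F_c = (L_t/L_c) / (d_t/d_c)²
= 0.200 / (10.0)² = 0.200 / 100.0 = 0.002000.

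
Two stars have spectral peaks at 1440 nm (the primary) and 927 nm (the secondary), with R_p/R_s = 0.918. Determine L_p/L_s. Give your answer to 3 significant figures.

Wien's law gives T ∝ 1/λ_max, so T_p/T_s = λ_s/λ_p = 927/1440 = 0.6438.
Then L ∝ R²T⁴ gives L_p/L_s = (0.918)² × (0.6438)⁴ = 0.8427 × 0.1717 = 0.1447.

0.145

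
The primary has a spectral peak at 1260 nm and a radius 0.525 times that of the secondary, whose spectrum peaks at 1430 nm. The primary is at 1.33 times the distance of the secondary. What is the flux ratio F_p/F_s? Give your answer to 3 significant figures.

0.259

Wien's law: T_p/T_s = λ_s/λ_p = 1430/1260 = 1.135.
L_p/L_s = (R_p/R_s)²(T_p/T_s)⁴ = (0.525)²(1.135)⁴ = 0.4573.
F_p/F_s = (L_p/L_s)/(d_p/d_s)² = 0.4573/(1.33)² = 0.2585.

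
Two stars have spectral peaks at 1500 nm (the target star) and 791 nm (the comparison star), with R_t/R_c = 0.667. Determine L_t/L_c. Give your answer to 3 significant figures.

Wien's law gives T ∝ 1/λ_max, so T_t/T_c = λ_c/λ_t = 791/1500 = 0.5273.
Then L ∝ R²T⁴ gives L_t/L_c = (0.667)² × (0.5273)⁴ = 0.4449 × 0.07733 = 0.03440.

0.0344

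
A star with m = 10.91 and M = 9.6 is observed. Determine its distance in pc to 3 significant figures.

m − M = 5 log₁₀(d/10 pc)
10.91 − (9.6) = 1.31 = 5 log₁₀(d/10)
d = 10 × 10^(1.31/5) = 10 × 10^0.262 = 18.28 pc.

18.3 pc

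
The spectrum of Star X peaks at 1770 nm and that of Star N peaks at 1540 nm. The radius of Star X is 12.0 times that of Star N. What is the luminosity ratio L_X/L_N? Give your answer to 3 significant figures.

82.5

Wien's law gives T ∝ 1/λ_max, so T_X/T_N = λ_N/λ_X = 1540/1770 = 0.8701.
Then L ∝ R²T⁴ gives L_X/L_N = (12.0)² × (0.8701)⁴ = 144.0 × 0.5730 = 82.52.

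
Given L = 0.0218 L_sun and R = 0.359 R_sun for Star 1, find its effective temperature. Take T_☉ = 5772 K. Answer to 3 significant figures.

3.70×10^3 K

T/T_☉ = (L/L_☉)^(1/4) / (R/R_☉)^(1/2)
T = 5772 × (0.0218)^(1/4) / √(0.359) = 5772 × 0.3843 / 0.5992 = 3702 K.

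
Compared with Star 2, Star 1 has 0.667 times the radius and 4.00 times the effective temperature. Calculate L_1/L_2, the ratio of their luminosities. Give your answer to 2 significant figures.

1.1×10^2

From the Stefan–Boltzmann law, L ∝ R²T⁴, so
L_1/L_2 = (R_1/R_2)² (T_1/T_2)⁴ = (0.667)² × (4.00)⁴ = 0.4449 × 256.0 = 113.9.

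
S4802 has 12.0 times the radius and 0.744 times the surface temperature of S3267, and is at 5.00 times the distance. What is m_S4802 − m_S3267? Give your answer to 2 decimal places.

-0.62

L_S4802/L_S3267 = (12.0)²(0.744)⁴ = 44.12.
F_S4802/F_S3267 = (L_S4802/L_S3267)/(d_S4802/d_S3267)² = 44.12/25.00 = 1.765.
m_S4802 − m_S3267 = −2.5 log₁₀(1.765) = -0.62.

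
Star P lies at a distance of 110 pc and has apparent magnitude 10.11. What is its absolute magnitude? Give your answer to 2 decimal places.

M = m − 5 log₁₀(d/10 pc) = 10.11 − 5 log₁₀(110/10)
  = 10.11 − 5 × 1.041 = 10.11 − 5.21 = 4.90.

4.90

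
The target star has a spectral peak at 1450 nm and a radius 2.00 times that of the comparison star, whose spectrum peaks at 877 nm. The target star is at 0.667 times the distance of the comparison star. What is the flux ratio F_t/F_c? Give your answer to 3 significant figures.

Wien's law: T_t/T_c = λ_c/λ_t = 877/1450 = 0.6048.
L_t/L_c = (R_t/R_c)²(T_t/T_c)⁴ = (2.00)²(0.6048)⁴ = 0.5353.
F_t/F_c = (L_t/L_c)/(d_t/d_c)² = 0.5353/(0.667)² = 1.203.

1.20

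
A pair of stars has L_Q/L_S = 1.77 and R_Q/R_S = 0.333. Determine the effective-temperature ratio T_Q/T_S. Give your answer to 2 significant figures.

2.0

L ∝ R²T⁴ gives T ∝ (L/R²)^(1/4), so
T_Q/T_S = (1.77 / 0.333²)^(1/4) = (15.96)^(1/4) = 1.999.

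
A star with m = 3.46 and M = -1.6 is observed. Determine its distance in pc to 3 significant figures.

m − M = 5 log₁₀(d/10 pc)
3.46 − (-1.6) = 5.06 = 5 log₁₀(d/10)
d = 10 × 10^(5.06/5) = 10 × 10^1.012 = 102.8 pc.

103 pc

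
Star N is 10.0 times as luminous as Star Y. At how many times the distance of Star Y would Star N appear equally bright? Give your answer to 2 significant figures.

3.2

Equal flux requires L_N/d_N² = L_Y/d_Y², so d_N/d_Y = √(L_N/L_Y)
= √(10.0) = 3.162.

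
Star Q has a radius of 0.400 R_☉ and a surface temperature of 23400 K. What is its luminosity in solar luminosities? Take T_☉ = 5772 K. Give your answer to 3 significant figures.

L/L_☉ = (R/R_☉)² (T/T_☉)⁴ = (0.400)² × (23400/5772)⁴
       = 0.1600 × (4.054)⁴ = 0.1600 × 270.1 = 43.22.

43.2 solar luminosities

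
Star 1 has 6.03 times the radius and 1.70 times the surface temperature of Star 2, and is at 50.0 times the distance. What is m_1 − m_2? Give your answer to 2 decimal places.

2.29

L_1/L_2 = (6.03)²(1.70)⁴ = 303.7.
F_1/F_2 = (L_1/L_2)/(d_1/d_2)² = 303.7/2500 = 0.1215.
m_1 − m_2 = −2.5 log₁₀(0.1215) = 2.29.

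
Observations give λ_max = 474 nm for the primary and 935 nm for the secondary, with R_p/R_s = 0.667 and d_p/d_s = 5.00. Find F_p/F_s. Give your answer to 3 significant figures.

Wien's law: T_p/T_s = λ_s/λ_p = 935/474 = 1.973.
L_p/L_s = (R_p/R_s)²(T_p/T_s)⁴ = (0.667)²(1.973)⁴ = 6.736.
F_p/F_s = (L_p/L_s)/(d_p/d_s)² = 6.736/(5.00)² = 0.2694.

0.269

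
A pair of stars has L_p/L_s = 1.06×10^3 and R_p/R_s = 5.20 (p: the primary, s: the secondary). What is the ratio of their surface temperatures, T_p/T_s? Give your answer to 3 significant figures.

2.50

L ∝ R²T⁴ gives T ∝ (L/R²)^(1/4), so
T_p/T_s = (1.06×10^3 / 5.20²)^(1/4) = (39.20)^(1/4) = 2.502.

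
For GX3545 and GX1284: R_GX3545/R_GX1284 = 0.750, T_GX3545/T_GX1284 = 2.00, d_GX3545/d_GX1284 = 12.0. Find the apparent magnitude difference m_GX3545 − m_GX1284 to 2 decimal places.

3.01

L_GX3545/L_GX1284 = (0.750)²(2.00)⁴ = 9.000.
F_GX3545/F_GX1284 = (L_GX3545/L_GX1284)/(d_GX3545/d_GX1284)² = 9.000/144.0 = 0.06250.
m_GX3545 − m_GX1284 = −2.5 log₁₀(0.06250) = 3.01.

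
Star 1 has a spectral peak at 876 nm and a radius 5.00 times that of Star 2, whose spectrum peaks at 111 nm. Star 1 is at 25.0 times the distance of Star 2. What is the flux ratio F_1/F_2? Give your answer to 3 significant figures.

Wien's law: T_1/T_2 = λ_2/λ_1 = 111/876 = 0.1267.
L_1/L_2 = (R_1/R_2)²(T_1/T_2)⁴ = (5.00)²(0.1267)⁴ = 0.006445.
F_1/F_2 = (L_1/L_2)/(d_1/d_2)² = 0.006445/(25.0)² = 1.031×10^-5.

1.03×10^-5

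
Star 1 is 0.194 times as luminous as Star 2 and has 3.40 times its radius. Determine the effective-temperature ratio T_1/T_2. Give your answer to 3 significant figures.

L ∝ R²T⁴ gives T ∝ (L/R²)^(1/4), so
T_1/T_2 = (0.194 / 3.40²)^(1/4) = (0.01678)^(1/4) = 0.3599.

0.360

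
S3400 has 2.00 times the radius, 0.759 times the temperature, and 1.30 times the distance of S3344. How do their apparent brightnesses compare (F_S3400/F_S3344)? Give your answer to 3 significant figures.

L_S3400/L_S3344 = (R_S3400/R_S3344)²(T_S3400/T_S3344)⁴ = (2.00)² × (0.759)⁴ = 1.327.
F_S3400/F_S3344 = (L_S3400/L_S3344)/(d_S3400/d_S3344)² = 1.327 / (1.30)² = 0.7855.

0.785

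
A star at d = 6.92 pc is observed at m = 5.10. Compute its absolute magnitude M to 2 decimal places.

5.90

M = m − 5 log₁₀(d/10 pc) = 5.10 − 5 log₁₀(6.92/10)
  = 5.10 − 5 × -0.160 = 5.10 − -0.80 = 5.90.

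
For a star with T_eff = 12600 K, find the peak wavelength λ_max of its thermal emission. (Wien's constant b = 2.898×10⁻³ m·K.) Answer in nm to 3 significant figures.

λ_max = b/T = 2.898×10⁻³ / 12600 = 2.30×10^-7 m = 230.0 nm.

230 nm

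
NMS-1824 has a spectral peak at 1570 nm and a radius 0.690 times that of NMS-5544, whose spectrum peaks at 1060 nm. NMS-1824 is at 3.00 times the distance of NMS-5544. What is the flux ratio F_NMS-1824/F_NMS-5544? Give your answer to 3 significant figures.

0.0110

Wien's law: T_NMS-1824/T_NMS-5544 = λ_NMS-5544/λ_NMS-1824 = 1060/1570 = 0.6752.
L_NMS-1824/L_NMS-5544 = (R_NMS-1824/R_NMS-5544)²(T_NMS-1824/T_NMS-5544)⁴ = (0.690)²(0.6752)⁴ = 0.09893.
F_NMS-1824/F_NMS-5544 = (L_NMS-1824/L_NMS-5544)/(d_NMS-1824/d_NMS-5544)² = 0.09893/(3.00)² = 0.01099.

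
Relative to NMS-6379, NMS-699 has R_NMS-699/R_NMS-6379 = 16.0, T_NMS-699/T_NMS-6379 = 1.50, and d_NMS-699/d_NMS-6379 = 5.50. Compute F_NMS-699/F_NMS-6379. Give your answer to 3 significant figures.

L_NMS-699/L_NMS-6379 = (R_NMS-699/R_NMS-6379)²(T_NMS-699/T_NMS-6379)⁴ = (16.0)² × (1.50)⁴ = 1296.
F_NMS-699/F_NMS-6379 = (L_NMS-699/L_NMS-6379)/(d_NMS-699/d_NMS-6379)² = 1296 / (5.50)² = 42.84.

42.8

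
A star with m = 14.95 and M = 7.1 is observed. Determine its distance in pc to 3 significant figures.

372 pc

m − M = 5 log₁₀(d/10 pc)
14.95 − (7.1) = 7.85 = 5 log₁₀(d/10)
d = 10 × 10^(7.85/5) = 10 × 10^1.570 = 371.5 pc.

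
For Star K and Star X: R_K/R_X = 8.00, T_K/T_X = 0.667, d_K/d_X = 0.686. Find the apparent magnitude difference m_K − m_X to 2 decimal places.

-3.58

L_K/L_X = (8.00)²(0.667)⁴ = 12.67.
F_K/F_X = (L_K/L_X)/(d_K/d_X)² = 12.67/0.4706 = 26.92.
m_K − m_X = −2.5 log₁₀(26.92) = -3.58.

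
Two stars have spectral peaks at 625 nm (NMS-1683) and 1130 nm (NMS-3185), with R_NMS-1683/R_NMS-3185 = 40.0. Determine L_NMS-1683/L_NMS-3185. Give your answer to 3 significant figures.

Wien's law gives T ∝ 1/λ_max, so T_NMS-1683/T_NMS-3185 = λ_NMS-3185/λ_NMS-1683 = 1130/625 = 1.808.
Then L ∝ R²T⁴ gives L_NMS-1683/L_NMS-3185 = (40.0)² × (1.808)⁴ = 1600 × 10.69 = 1.710×10^4.

1.71×10^4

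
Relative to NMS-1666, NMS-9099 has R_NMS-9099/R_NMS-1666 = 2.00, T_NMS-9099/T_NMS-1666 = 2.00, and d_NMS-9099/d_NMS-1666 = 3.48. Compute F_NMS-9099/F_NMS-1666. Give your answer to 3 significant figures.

L_NMS-9099/L_NMS-1666 = (R_NMS-9099/R_NMS-1666)²(T_NMS-9099/T_NMS-1666)⁴ = (2.00)² × (2.00)⁴ = 64.00.
F_NMS-9099/F_NMS-1666 = (L_NMS-9099/L_NMS-1666)/(d_NMS-9099/d_NMS-1666)² = 64.00 / (3.48)² = 5.285.

5.28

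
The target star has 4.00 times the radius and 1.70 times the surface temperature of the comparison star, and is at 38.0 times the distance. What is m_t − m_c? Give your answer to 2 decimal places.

L_t/L_c = (4.00)²(1.70)⁴ = 133.6.
F_t/F_c = (L_t/L_c)/(d_t/d_c)² = 133.6/1444 = 0.09254.
m_t − m_c = −2.5 log₁₀(0.09254) = 2.58.

2.58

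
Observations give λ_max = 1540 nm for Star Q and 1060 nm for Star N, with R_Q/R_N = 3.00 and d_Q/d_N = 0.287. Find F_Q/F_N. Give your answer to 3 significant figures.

24.5

Wien's law: T_Q/T_N = λ_N/λ_Q = 1060/1540 = 0.6883.
L_Q/L_N = (R_Q/R_N)²(T_Q/T_N)⁴ = (3.00)²(0.6883)⁴ = 2.020.
F_Q/F_N = (L_Q/L_N)/(d_Q/d_N)² = 2.020/(0.287)² = 24.53.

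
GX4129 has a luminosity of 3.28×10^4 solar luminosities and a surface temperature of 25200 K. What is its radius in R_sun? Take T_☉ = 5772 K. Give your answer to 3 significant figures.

R/R_☉ = √(L/L_☉) / (T/T_☉)² = √(3.28×10^4) / (4.366)²
       = 181.1 / 19.06 = 9.501.

9.50 R_sun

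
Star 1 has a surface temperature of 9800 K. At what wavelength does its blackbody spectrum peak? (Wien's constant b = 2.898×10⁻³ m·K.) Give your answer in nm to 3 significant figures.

λ_max = b/T = 2.898×10⁻³ / 9800 = 2.96×10^-7 m = 295.7 nm.

296 nm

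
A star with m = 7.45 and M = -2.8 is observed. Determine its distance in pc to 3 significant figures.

1.12×10^3 pc

m − M = 5 log₁₀(d/10 pc)
7.45 − (-2.8) = 10.25 = 5 log₁₀(d/10)
d = 10 × 10^(10.25/5) = 10 × 10^2.050 = 1122 pc.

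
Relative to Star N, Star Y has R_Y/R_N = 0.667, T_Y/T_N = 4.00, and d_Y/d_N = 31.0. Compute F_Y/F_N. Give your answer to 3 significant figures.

L_Y/L_N = (R_Y/R_N)²(T_Y/T_N)⁴ = (0.667)² × (4.00)⁴ = 113.9.
F_Y/F_N = (L_Y/L_N)/(d_Y/d_N)² = 113.9 / (31.0)² = 0.1185.

0.119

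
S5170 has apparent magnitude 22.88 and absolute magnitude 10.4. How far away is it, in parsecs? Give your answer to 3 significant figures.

m − M = 5 log₁₀(d/10 pc)
22.88 − (10.4) = 12.48 = 5 log₁₀(d/10)
d = 10 × 10^(12.48/5) = 10 × 10^2.496 = 3133 pc.

3.13×10^3 pc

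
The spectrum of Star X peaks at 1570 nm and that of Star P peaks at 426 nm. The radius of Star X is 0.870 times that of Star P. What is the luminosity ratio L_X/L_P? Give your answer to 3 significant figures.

0.00410

Wien's law gives T ∝ 1/λ_max, so T_X/T_P = λ_P/λ_X = 426/1570 = 0.2713.
Then L ∝ R²T⁴ gives L_X/L_P = (0.870)² × (0.2713)⁴ = 0.7569 × 0.005421 = 0.004103.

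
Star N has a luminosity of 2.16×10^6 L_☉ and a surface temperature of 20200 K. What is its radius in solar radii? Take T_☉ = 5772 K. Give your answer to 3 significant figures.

R/R_☉ = √(L/L_☉) / (T/T_☉)² = √(2.16×10^6) / (3.500)²
       = 1470 / 12.25 = 120.0.

120 solar radii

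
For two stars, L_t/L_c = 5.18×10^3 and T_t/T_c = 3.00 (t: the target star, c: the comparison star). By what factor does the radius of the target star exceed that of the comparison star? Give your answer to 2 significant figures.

8.0

L ∝ R²T⁴ gives R ∝ √L / T², so
R_t/R_c = √(5.18×10^3) / (3.00)² = 71.97 / 9.000 = 7.997.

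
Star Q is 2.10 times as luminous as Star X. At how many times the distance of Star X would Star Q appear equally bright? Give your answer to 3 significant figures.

1.45

Equal flux requires L_Q/d_Q² = L_X/d_X², so d_Q/d_X = √(L_Q/L_X)
= √(2.10) = 1.449.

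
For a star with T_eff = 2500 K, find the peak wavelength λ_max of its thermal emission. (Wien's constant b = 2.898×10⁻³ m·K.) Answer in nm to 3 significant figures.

1.16×10^3 nm

λ_max = b/T = 2.898×10⁻³ / 2500 = 1.16×10^-6 m = 1159 nm.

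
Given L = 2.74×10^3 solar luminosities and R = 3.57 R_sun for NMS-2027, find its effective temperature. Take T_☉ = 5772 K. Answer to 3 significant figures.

T/T_☉ = (L/L_☉)^(1/4) / (R/R_☉)^(1/2)
T = 5772 × (2.74×10^3)^(1/4) / √(3.57) = 5772 × 7.235 / 1.889 = 2.210×10^4 K.

2.21×10^4 K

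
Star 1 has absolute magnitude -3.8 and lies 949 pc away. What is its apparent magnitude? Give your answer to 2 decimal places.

m = M + 5 log₁₀(d/10 pc) = -3.8 + 5 log₁₀(949/10)
  = -3.8 + 5 × 1.977 = -3.8 + 9.89 = 6.09.

6.09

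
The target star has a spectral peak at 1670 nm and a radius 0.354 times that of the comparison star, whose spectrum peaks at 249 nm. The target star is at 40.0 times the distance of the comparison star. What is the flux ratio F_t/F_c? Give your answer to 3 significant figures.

Wien's law: T_t/T_c = λ_c/λ_t = 249/1670 = 0.1491.
L_t/L_c = (R_t/R_c)²(T_t/T_c)⁴ = (0.354)²(0.1491)⁴ = 6.194×10^-5.
F_t/F_c = (L_t/L_c)/(d_t/d_c)² = 6.194×10^-5/(40.0)² = 3.871×10^-8.

3.87×10^-8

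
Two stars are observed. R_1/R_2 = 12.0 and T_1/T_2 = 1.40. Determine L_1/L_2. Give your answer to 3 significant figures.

From the Stefan–Boltzmann law, L ∝ R²T⁴, so
L_1/L_2 = (R_1/R_2)² (T_1/T_2)⁴ = (12.0)² × (1.40)⁴ = 144.0 × 3.842 = 553.2.

553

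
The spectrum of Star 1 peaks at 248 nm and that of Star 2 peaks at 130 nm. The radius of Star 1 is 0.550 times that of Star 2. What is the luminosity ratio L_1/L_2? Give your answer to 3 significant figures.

0.0228

Wien's law gives T ∝ 1/λ_max, so T_1/T_2 = λ_2/λ_1 = 130/248 = 0.5242.
Then L ∝ R²T⁴ gives L_1/L_2 = (0.550)² × (0.5242)⁴ = 0.3025 × 0.07550 = 0.02284.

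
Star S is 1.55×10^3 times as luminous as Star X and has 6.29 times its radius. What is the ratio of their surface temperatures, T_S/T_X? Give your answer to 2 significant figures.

L ∝ R²T⁴ gives T ∝ (L/R²)^(1/4), so
T_S/T_X = (1.55×10^3 / 6.29²)^(1/4) = (39.18)^(1/4) = 2.502.

2.5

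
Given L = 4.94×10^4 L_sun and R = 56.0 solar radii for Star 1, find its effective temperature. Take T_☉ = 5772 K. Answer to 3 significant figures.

T/T_☉ = (L/L_☉)^(1/4) / (R/R_☉)^(1/2)
T = 5772 × (4.94×10^4)^(1/4) / √(56.0) = 5772 × 14.91 / 7.483 = 1.150×10^4 K.

1.15×10^4 K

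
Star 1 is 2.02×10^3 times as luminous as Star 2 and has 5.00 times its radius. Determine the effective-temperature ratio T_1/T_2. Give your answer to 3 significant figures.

3.00

L ∝ R²T⁴ gives T ∝ (L/R²)^(1/4), so
T_1/T_2 = (2.02×10^3 / 5.00²)^(1/4) = (80.80)^(1/4) = 2.998.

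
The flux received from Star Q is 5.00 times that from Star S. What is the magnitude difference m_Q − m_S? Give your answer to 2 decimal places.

m_Q − m_S = −2.5 log₁₀(F_Q/F_S) = −2.5 log₁₀(5.00) = −2.5 × (0.699) = -1.747.

-1.75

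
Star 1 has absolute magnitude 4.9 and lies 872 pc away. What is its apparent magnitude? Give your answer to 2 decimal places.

m = M + 5 log₁₀(d/10 pc) = 4.9 + 5 log₁₀(872/10)
  = 4.9 + 5 × 1.941 = 4.9 + 9.70 = 14.60.

14.60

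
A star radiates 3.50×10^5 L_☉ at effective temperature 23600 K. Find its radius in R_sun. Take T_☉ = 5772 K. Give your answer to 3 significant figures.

R/R_☉ = √(L/L_☉) / (T/T_☉)² = √(3.50×10^5) / (4.089)²
       = 591.6 / 16.72 = 35.39.

35.4 R_sun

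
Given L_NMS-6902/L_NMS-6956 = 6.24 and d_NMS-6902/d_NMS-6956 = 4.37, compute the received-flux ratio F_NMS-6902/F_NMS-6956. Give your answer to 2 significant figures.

0.33

F = L/(4πd²), so F_NMS-6902/F_NMS-6956 = (L_NMS-6902/L_NMS-6956) / (d_NMS-6902/d_NMS-6956)²
= 6.24 / (4.37)² = 6.24 / 19.10 = 0.3268.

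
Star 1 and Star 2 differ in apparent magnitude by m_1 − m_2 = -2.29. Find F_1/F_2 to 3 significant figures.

8.24

F_1/F_2 = 10^(−(m_1 − m_2)/2.5) = 10^(2.29/2.5) = 10^0.916 = 8.241.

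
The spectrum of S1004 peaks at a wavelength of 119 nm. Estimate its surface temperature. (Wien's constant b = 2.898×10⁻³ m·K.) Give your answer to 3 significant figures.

2.44×10^4 K

T = b/λ_max = 2.898×10⁻³ / (119×10⁻⁹) = 2.435×10^4 K.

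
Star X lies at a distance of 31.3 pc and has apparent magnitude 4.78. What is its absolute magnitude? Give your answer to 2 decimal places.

M = m − 5 log₁₀(d/10 pc) = 4.78 − 5 log₁₀(31.3/10)
  = 4.78 − 5 × 0.496 = 4.78 − 2.48 = 2.30.

2.30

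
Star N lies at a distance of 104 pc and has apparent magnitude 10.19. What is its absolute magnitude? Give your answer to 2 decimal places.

M = m − 5 log₁₀(d/10 pc) = 10.19 − 5 log₁₀(104/10)
  = 10.19 − 5 × 1.017 = 10.19 − 5.09 = 5.10.

5.10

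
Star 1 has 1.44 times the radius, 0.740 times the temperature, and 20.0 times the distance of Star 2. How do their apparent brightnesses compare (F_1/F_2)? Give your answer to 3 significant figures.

L_1/L_2 = (R_1/R_2)²(T_1/T_2)⁴ = (1.44)² × (0.740)⁴ = 0.6218.
F_1/F_2 = (L_1/L_2)/(d_1/d_2)² = 0.6218 / (20.0)² = 0.001555.

0.00155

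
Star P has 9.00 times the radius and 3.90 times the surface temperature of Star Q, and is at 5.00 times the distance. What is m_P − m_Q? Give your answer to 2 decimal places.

-7.19

L_P/L_Q = (9.00)²(3.90)⁴ = 1.874×10^4.
F_P/F_Q = (L_P/L_Q)/(d_P/d_Q)² = 1.874×10^4/25.00 = 749.6.
m_P − m_Q = −2.5 log₁₀(749.6) = -7.19.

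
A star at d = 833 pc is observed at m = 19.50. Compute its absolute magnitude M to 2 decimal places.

M = m − 5 log₁₀(d/10 pc) = 19.50 − 5 log₁₀(833/10)
  = 19.50 − 5 × 1.921 = 19.50 − 9.60 = 9.90.

9.90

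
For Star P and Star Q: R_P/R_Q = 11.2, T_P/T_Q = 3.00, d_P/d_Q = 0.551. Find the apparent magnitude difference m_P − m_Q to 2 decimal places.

L_P/L_Q = (11.2)²(3.00)⁴ = 1.016×10^4.
F_P/F_Q = (L_P/L_Q)/(d_P/d_Q)² = 1.016×10^4/0.3036 = 3.347×10^4.
m_P − m_Q = −2.5 log₁₀(3.347×10^4) = -11.31.

-11.31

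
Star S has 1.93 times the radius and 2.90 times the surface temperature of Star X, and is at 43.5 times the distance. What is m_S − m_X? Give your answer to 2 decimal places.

L_S/L_X = (1.93)²(2.90)⁴ = 263.5.
F_S/F_X = (L_S/L_X)/(d_S/d_X)² = 263.5/1892 = 0.1392.
m_S − m_X = −2.5 log₁₀(0.1392) = 2.14.

2.14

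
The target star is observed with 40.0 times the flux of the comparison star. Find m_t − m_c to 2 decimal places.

-4.01

m_t − m_c = −2.5 log₁₀(F_t/F_c) = −2.5 log₁₀(40.0) = −2.5 × (1.602) = -4.005.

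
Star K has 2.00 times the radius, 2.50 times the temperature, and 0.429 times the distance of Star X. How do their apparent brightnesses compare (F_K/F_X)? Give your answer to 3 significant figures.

849

L_K/L_X = (R_K/R_X)²(T_K/T_X)⁴ = (2.00)² × (2.50)⁴ = 156.2.
F_K/F_X = (L_K/L_X)/(d_K/d_X)² = 156.2 / (0.429)² = 849.0.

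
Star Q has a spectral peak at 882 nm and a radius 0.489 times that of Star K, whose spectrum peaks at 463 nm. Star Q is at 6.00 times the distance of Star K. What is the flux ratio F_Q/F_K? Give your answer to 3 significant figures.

5.04×10^-4

Wien's law: T_Q/T_K = λ_K/λ_Q = 463/882 = 0.5249.
L_Q/L_K = (R_Q/R_K)²(T_Q/T_K)⁴ = (0.489)²(0.5249)⁴ = 0.01816.
F_Q/F_K = (L_Q/L_K)/(d_Q/d_K)² = 0.01816/(6.00)² = 5.044×10^-4.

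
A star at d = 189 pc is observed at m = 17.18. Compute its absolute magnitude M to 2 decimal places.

10.80

M = m − 5 log₁₀(d/10 pc) = 17.18 − 5 log₁₀(189/10)
  = 17.18 − 5 × 1.276 = 17.18 − 6.38 = 10.80.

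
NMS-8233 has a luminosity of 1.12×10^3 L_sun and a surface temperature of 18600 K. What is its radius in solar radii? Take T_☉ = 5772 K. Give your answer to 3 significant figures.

3.22 solar radii

R/R_☉ = √(L/L_☉) / (T/T_☉)² = √(1.12×10^3) / (3.222)²
       = 33.47 / 10.38 = 3.223.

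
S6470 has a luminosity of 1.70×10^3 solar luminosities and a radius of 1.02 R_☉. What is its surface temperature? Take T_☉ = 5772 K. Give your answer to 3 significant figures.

T/T_☉ = (L/L_☉)^(1/4) / (R/R_☉)^(1/2)
T = 5772 × (1.70×10^3)^(1/4) / √(1.02) = 5772 × 6.421 / 1.010 = 3.670×10^4 K.

3.67×10^4 K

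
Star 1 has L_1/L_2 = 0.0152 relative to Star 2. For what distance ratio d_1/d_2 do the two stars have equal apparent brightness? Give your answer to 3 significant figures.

Equal flux requires L_1/d_1² = L_2/d_2², so d_1/d_2 = √(L_1/L_2)
= √(0.0152) = 0.1233.

0.123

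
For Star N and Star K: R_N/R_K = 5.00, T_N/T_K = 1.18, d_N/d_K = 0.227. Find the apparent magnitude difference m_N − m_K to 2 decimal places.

-7.43

L_N/L_K = (5.00)²(1.18)⁴ = 48.47.
F_N/F_K = (L_N/L_K)/(d_N/d_K)² = 48.47/0.05153 = 940.6.
m_N − m_K = −2.5 log₁₀(940.6) = -7.43.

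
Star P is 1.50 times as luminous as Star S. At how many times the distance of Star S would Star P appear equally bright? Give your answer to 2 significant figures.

1.2

Equal flux requires L_P/d_P² = L_S/d_S², so d_P/d_S = √(L_P/L_S)
= √(1.50) = 1.225.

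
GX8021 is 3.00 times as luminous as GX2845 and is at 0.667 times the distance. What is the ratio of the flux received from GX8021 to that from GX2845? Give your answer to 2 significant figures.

F = L/(4πd²), so F_GX8021/F_GX2845 = (L_GX8021/L_GX2845) / (d_GX8021/d_GX2845)²
= 3.00 / (0.667)² = 3.00 / 0.4449 = 6.743.

6.7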